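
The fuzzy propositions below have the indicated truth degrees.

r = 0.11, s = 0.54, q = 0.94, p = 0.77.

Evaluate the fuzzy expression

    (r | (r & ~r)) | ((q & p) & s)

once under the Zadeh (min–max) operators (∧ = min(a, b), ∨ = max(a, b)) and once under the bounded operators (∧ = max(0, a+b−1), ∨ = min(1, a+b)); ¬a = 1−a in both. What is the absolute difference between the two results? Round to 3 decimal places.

0.180

Under Zadeh (min–max):
  ~r = 1 − 0.11 = 0.89
  r & ~r = min(a, b) on (0.11, 0.89) = 0.11
  r | (r & ~r) = max(a, b) on (0.11, 0.11) = 0.11
  q & p = min(a, b) on (0.94, 0.77) = 0.77
  (q & p) & s = min(a, b) on (0.77, 0.54) = 0.54
  (r | (r & ~r)) | ((q & p) & s) = max(a, b) on (0.11, 0.54) = 0.54
  → value = 0.5400
Under bounded:
  ~r = 1 − 0.11 = 0.89
  r & ~r = max(0, a+b−1) on (0.11, 0.89) = 0.00
  r | (r & ~r) = min(1, a+b) on (0.11, 0.00) = 0.11
  q & p = max(0, a+b−1) on (0.94, 0.77) = 0.71
  (q & p) & s = max(0, a+b−1) on (0.71, 0.54) = 0.25
  (r | (r & ~r)) | ((q & p) & s) = min(1, a+b) on (0.11, 0.25) = 0.36
  → value = 0.3600
|0.5400 − 0.3600| = 0.180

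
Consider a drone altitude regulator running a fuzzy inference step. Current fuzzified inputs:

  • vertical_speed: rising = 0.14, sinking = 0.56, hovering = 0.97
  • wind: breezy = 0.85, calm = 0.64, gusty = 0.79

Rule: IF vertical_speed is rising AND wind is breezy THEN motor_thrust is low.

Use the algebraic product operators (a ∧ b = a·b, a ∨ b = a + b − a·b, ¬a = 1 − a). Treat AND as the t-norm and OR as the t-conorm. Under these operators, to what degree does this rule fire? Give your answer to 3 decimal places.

firing strength: rising=0.14, breezy=0.85; AND[a·b] → w = 0.1190

0.119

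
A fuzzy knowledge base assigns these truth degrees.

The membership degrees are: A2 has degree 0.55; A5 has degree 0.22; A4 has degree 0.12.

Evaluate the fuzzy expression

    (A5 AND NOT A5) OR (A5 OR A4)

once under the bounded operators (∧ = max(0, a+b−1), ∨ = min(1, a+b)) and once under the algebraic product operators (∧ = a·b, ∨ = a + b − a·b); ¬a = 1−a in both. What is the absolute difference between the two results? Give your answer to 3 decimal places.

Under bounded:
  NOT A5 = 1 − 0.22 = 0.78
  A5 AND NOT A5 = max(0, a+b−1) on (0.22, 0.78) = 0.00
  A5 OR A4 = min(1, a+b) on (0.22, 0.12) = 0.34
  (A5 AND NOT A5) OR (A5 OR A4) = min(1, a+b) on (0.00, 0.34) = 0.34
  → value = 0.3400
Under algebraic product:
  NOT A5 = 1 − 0.2200 = 0.7800
  A5 AND NOT A5 = a·b on (0.2200, 0.7800) = 0.1716
  A5 OR A4 = a + b − a·b on (0.2200, 0.1200) = 0.3136
  (A5 AND NOT A5) OR (A5 OR A4) = a + b − a·b on (0.1716, 0.3136) = 0.4314
  → value = 0.4314
|0.3400 − 0.4314| = 0.091

0.091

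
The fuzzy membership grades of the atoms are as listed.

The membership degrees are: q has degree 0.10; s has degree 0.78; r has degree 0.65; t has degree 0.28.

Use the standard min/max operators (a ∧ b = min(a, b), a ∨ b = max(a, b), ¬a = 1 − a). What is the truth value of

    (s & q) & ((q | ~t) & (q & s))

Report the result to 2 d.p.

0.10

s & q = min(a, b) on (0.78, 0.10) = 0.10
~t = 1 − 0.28 = 0.72
q | ~t = max(a, b) on (0.10, 0.72) = 0.72
q & s = min(a, b) on (0.10, 0.78) = 0.10
(q | ~t) & (q & s) = min(a, b) on (0.72, 0.10) = 0.10
(s & q) & ((q | ~t) & (q & s)) = min(a, b) on (0.10, 0.10) = 0.10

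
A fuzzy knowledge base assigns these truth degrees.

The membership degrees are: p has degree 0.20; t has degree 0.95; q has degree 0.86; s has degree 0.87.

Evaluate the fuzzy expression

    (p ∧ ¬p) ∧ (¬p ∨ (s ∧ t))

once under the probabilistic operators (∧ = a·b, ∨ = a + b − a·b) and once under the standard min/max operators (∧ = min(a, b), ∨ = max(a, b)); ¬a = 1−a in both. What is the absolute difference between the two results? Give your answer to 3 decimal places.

Under probabilistic:
  ¬p = 1 − 0.2000 = 0.8000
  p ∧ ¬p = a·b on (0.2000, 0.8000) = 0.1600
  ¬p = 1 − 0.2000 = 0.8000
  s ∧ t = a·b on (0.8700, 0.9500) = 0.8265
  ¬p ∨ (s ∧ t) = a + b − a·b on (0.8000, 0.8265) = 0.9653
  (p ∧ ¬p) ∧ (¬p ∨ (s ∧ t)) = a·b on (0.1600, 0.9653) = 0.1544
  → value = 0.1544
Under standard min/max:
  ¬p = 1 − 0.20 = 0.80
  p ∧ ¬p = min(a, b) on (0.20, 0.80) = 0.20
  ¬p = 1 − 0.20 = 0.80
  s ∧ t = min(a, b) on (0.87, 0.95) = 0.87
  ¬p ∨ (s ∧ t) = max(a, b) on (0.80, 0.87) = 0.87
  (p ∧ ¬p) ∧ (¬p ∨ (s ∧ t)) = min(a, b) on (0.20, 0.87) = 0.20
  → value = 0.2000
|0.1544 − 0.2000| = 0.046

0.046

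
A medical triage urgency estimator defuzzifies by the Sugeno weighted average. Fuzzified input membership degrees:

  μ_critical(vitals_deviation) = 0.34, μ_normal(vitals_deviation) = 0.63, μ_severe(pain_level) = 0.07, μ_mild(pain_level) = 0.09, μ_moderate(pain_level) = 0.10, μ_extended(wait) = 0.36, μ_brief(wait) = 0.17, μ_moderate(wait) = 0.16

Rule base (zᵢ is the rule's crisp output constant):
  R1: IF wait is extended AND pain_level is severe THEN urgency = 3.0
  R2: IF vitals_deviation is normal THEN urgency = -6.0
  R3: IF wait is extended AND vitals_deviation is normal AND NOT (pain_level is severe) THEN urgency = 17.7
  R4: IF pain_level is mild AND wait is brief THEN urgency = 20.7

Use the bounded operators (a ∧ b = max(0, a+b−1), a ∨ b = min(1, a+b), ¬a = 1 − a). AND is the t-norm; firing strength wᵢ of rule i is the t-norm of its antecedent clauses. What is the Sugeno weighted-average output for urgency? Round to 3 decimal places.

-6.000

R1 (z=3.0): extended=0.36, severe=0.07; AND[max(0, a+b−1)] → w = 0.00
R2 (z=-6.0): normal=0.63 → w = 0.63
R3 (z=17.7): extended=0.36, normal=0.63, ¬severe=1−0.07=0.93; AND[max(0, a+b−1)] → w = 0.00
R4 (z=20.7): mild=0.09, brief=0.17; AND[max(0, a+b−1)] → w = 0.00
Weighted average = (0.00·3.0 + 0.63·-6.0 + 0.00·17.7 + 0.00·20.7) / (0.00 + 0.63 + 0.00 + 0.00)
  = -3.7800 / 0.6300 = -6.000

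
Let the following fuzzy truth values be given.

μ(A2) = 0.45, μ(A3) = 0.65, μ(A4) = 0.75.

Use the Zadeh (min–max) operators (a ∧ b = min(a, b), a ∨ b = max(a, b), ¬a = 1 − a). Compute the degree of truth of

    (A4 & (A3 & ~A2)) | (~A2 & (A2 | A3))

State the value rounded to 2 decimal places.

0.55

~A2 = 1 − 0.45 = 0.55
A3 & ~A2 = min(a, b) on (0.65, 0.55) = 0.55
A4 & (A3 & ~A2) = min(a, b) on (0.75, 0.55) = 0.55
~A2 = 1 − 0.45 = 0.55
A2 | A3 = max(a, b) on (0.45, 0.65) = 0.65
~A2 & (A2 | A3) = min(a, b) on (0.55, 0.65) = 0.55
(A4 & (A3 & ~A2)) | (~A2 & (A2 | A3)) = max(a, b) on (0.55, 0.55) = 0.55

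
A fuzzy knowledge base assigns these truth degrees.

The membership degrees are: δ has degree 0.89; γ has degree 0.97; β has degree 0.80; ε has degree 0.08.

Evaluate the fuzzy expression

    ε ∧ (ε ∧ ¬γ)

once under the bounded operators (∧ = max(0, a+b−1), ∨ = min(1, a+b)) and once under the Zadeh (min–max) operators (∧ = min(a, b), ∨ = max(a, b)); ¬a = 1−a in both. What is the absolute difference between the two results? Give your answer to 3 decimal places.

0.030

Under bounded:
  ¬γ = 1 − 0.97 = 0.03
  ε ∧ ¬γ = max(0, a+b−1) on (0.08, 0.03) = 0.00
  ε ∧ (ε ∧ ¬γ) = max(0, a+b−1) on (0.08, 0.00) = 0.00
  → value = 0.0000
Under Zadeh (min–max):
  ¬γ = 1 − 0.97 = 0.03
  ε ∧ ¬γ = min(a, b) on (0.08, 0.03) = 0.03
  ε ∧ (ε ∧ ¬γ) = min(a, b) on (0.08, 0.03) = 0.03
  → value = 0.0300
|0.0000 − 0.0300| = 0.030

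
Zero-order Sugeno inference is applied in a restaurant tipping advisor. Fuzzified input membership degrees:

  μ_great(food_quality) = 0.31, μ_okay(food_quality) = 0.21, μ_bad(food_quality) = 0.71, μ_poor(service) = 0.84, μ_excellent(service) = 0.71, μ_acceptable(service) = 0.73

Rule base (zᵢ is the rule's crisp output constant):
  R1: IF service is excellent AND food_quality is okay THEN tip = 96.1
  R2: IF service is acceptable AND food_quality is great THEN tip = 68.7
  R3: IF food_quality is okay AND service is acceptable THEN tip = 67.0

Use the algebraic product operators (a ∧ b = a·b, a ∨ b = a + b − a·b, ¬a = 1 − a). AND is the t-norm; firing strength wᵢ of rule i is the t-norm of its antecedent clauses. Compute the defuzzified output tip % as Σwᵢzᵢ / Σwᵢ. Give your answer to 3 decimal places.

R1 (z=96.1): excellent=0.71, okay=0.21; AND[a·b] → w = 0.1491
R2 (z=68.7): acceptable=0.73, great=0.31; AND[a·b] → w = 0.2263
R3 (z=67.0): okay=0.21, acceptable=0.73; AND[a·b] → w = 0.1533
Weighted average = (0.1491·96.1 + 0.2263·68.7 + 0.1533·67.0) / (0.1491 + 0.2263 + 0.1533)
  = 40.1464 / 0.5287 = 75.934

75.934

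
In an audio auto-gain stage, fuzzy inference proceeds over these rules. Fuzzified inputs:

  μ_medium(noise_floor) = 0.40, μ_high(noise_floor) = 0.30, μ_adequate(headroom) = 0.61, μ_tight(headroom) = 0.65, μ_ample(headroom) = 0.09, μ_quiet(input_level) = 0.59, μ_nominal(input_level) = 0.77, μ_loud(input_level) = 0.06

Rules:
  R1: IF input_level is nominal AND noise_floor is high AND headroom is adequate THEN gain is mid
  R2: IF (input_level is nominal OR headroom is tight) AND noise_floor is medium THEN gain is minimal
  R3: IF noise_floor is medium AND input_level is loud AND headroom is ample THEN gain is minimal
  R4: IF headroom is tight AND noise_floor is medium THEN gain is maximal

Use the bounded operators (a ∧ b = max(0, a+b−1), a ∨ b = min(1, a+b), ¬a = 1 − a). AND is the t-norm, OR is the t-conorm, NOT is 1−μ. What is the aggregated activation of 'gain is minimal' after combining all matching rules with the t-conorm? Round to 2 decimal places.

R1: nominal=0.77, high=0.30, adequate=0.61; AND[max(0, a+b−1)] → w = 0.00
R2: (nominal=0.77 OR tight=0.65) = 1.00; AND[max(0, a+b−1)] with medium=0.40 → w = 0.40
R3: medium=0.40, loud=0.06, ample=0.09; AND[max(0, a+b−1)] → w = 0.00
R4: tight=0.65, medium=0.40; AND[max(0, a+b−1)] → w = 0.05
Rules with consequent 'minimal': {R2, R3} → strengths 0.40, 0.00
Aggregate via t-conorm [min(1, a+b)]: 0.40

0.40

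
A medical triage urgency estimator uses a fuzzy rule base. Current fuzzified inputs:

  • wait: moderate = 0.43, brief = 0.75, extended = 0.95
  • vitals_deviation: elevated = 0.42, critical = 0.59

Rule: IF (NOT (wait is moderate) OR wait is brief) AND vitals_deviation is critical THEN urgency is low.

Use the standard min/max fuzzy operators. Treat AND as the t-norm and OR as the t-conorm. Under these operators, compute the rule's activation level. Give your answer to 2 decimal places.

firing strength: (¬moderate=1−0.43=0.57 OR brief=0.75) = 0.75; AND[min(a, b)] with critical=0.59 → w = 0.59

0.59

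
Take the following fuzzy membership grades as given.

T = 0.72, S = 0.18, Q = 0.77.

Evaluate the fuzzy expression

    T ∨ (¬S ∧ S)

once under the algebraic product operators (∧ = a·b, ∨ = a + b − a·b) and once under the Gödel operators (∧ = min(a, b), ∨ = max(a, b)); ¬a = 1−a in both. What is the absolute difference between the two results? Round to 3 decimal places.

Under algebraic product:
  ¬S = 1 − 0.1800 = 0.8200
  ¬S ∧ S = a·b on (0.8200, 0.1800) = 0.1476
  T ∨ (¬S ∧ S) = a + b − a·b on (0.7200, 0.1476) = 0.7613
  → value = 0.7613
Under Gödel:
  ¬S = 1 − 0.18 = 0.82
  ¬S ∧ S = min(a, b) on (0.82, 0.18) = 0.18
  T ∨ (¬S ∧ S) = max(a, b) on (0.72, 0.18) = 0.72
  → value = 0.7200
|0.7613 − 0.7200| = 0.041

0.041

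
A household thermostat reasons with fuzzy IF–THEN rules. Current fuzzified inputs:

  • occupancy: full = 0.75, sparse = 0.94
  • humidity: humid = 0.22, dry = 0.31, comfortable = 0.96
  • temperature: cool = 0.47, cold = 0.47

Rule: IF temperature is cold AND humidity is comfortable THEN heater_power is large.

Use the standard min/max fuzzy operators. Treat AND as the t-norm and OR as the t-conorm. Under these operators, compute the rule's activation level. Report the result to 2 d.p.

firing strength: cold=0.47, comfortable=0.96; AND[min(a, b)] → w = 0.47

0.47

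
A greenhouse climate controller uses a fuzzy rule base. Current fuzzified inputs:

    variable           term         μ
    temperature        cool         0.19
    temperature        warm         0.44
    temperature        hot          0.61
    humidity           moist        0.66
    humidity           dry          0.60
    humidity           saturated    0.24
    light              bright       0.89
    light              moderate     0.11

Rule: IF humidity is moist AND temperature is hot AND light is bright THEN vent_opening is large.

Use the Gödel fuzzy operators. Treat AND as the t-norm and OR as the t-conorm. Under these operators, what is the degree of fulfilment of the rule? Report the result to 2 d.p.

firing strength: moist=0.66, hot=0.61, bright=0.89; AND[min(a, b)] → w = 0.61

0.61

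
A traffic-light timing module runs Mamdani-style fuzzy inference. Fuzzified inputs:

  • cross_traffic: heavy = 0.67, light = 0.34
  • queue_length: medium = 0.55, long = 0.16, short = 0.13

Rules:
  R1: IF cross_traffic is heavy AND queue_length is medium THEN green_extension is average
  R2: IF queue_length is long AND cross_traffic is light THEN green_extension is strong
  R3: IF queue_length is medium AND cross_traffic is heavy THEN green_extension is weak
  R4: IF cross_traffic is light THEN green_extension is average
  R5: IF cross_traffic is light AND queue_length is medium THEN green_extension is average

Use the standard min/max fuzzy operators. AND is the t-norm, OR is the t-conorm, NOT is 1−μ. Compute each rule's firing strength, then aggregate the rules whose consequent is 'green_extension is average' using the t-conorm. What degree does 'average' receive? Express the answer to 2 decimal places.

R1: heavy=0.67, medium=0.55; AND[min(a, b)] → w = 0.55
R2: long=0.16, light=0.34; AND[min(a, b)] → w = 0.16
R3: medium=0.55, heavy=0.67; AND[min(a, b)] → w = 0.55
R4: light=0.34 → w = 0.34
R5: light=0.34, medium=0.55; AND[min(a, b)] → w = 0.34
Rules with consequent 'average': {R1, R4, R5} → strengths 0.55, 0.34, 0.34
Aggregate via t-conorm [max(a, b)]: 0.55

0.55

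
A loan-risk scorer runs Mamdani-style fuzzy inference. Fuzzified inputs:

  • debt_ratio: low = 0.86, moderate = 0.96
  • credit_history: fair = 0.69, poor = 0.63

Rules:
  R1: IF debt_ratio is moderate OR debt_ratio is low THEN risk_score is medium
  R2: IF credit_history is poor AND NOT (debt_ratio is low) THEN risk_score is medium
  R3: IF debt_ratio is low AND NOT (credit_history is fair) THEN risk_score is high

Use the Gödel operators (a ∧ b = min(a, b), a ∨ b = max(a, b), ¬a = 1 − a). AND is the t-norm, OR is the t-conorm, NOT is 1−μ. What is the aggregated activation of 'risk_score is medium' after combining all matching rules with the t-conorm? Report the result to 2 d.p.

R1: moderate=0.96, low=0.86; OR[max(a, b)] → w = 0.96
R2: poor=0.63, ¬low=1−0.86=0.14; AND[min(a, b)] → w = 0.14
R3: low=0.86, ¬fair=1−0.69=0.31; AND[min(a, b)] → w = 0.31
Rules with consequent 'medium': {R1, R2} → strengths 0.96, 0.14
Aggregate via t-conorm [max(a, b)]: 0.96

0.96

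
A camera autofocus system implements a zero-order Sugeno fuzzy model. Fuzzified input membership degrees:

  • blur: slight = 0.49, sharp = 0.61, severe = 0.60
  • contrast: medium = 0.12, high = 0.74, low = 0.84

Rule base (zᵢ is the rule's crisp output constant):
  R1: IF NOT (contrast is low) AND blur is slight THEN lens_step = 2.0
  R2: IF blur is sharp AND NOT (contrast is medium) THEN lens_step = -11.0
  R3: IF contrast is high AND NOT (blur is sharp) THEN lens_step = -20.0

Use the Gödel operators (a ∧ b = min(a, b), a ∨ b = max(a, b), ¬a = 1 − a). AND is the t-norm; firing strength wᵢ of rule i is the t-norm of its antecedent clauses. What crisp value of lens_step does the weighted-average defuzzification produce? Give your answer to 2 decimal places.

R1 (z=2.0): ¬low=1−0.84=0.16, slight=0.49; AND[min(a, b)] → w = 0.16
R2 (z=-11.0): sharp=0.61, ¬medium=1−0.12=0.88; AND[min(a, b)] → w = 0.61
R3 (z=-20.0): high=0.74, ¬sharp=1−0.61=0.39; AND[min(a, b)] → w = 0.39
Weighted average = (0.16·2.0 + 0.61·-11.0 + 0.39·-20.0) / (0.16 + 0.61 + 0.39)
  = -14.1900 / 1.1600 = -12.23

-12.23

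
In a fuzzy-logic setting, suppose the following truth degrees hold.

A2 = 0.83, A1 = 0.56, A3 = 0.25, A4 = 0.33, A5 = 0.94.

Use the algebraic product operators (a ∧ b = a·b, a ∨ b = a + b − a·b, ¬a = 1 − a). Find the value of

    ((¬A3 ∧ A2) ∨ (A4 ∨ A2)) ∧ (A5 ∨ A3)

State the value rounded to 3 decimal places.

¬A3 = 1 − 0.2500 = 0.7500
¬A3 ∧ A2 = a·b on (0.7500, 0.8300) = 0.6225
A4 ∨ A2 = a + b − a·b on (0.3300, 0.8300) = 0.8861
(¬A3 ∧ A2) ∨ (A4 ∨ A2) = a + b − a·b on (0.6225, 0.8861) = 0.9570
A5 ∨ A3 = a + b − a·b on (0.9400, 0.2500) = 0.9550
((¬A3 ∧ A2) ∨ (A4 ∨ A2)) ∧ (A5 ∨ A3) = a·b on (0.9570, 0.9550) = 0.9139

0.914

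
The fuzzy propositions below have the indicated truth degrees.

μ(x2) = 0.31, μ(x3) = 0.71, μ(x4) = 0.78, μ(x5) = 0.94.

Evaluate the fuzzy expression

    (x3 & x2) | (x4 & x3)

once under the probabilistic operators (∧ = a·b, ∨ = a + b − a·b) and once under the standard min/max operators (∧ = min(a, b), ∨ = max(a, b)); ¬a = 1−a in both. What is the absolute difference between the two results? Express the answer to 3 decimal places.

Under probabilistic:
  x3 & x2 = a·b on (0.7100, 0.3100) = 0.2201
  x4 & x3 = a·b on (0.7800, 0.7100) = 0.5538
  (x3 & x2) | (x4 & x3) = a + b − a·b on (0.2201, 0.5538) = 0.6520
  → value = 0.6520
Under standard min/max:
  x3 & x2 = min(a, b) on (0.71, 0.31) = 0.31
  x4 & x3 = min(a, b) on (0.78, 0.71) = 0.71
  (x3 & x2) | (x4 & x3) = max(a, b) on (0.31, 0.71) = 0.71
  → value = 0.7100
|0.6520 − 0.7100| = 0.058

0.058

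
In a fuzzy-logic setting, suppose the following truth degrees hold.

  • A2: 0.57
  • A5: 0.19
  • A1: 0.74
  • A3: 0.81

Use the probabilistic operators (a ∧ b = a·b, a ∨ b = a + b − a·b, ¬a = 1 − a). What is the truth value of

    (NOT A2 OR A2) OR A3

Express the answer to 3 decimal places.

NOT A2 = 1 − 0.5700 = 0.4300
NOT A2 OR A2 = a + b − a·b on (0.4300, 0.5700) = 0.7549
(NOT A2 OR A2) OR A3 = a + b − a·b on (0.7549, 0.8100) = 0.9534

0.953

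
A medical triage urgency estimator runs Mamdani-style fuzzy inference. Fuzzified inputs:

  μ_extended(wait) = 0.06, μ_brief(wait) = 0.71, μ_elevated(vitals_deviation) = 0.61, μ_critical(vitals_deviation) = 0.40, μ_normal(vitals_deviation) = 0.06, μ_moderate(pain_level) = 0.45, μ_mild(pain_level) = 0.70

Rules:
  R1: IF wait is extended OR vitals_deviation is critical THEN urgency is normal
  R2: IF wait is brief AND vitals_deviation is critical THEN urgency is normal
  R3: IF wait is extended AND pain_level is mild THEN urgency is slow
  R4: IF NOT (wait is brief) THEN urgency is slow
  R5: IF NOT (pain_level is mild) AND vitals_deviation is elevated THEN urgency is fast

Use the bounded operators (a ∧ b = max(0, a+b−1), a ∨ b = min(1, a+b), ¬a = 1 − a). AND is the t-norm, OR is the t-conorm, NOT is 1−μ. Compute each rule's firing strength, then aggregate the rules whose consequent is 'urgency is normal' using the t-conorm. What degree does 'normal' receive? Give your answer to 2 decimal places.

0.57

R1: extended=0.06, critical=0.40; OR[min(1, a+b)] → w = 0.46
R2: brief=0.71, critical=0.40; AND[max(0, a+b−1)] → w = 0.11
R3: extended=0.06, mild=0.70; AND[max(0, a+b−1)] → w = 0.00
R4: ¬brief=1−0.71=0.29 → w = 0.29
R5: ¬mild=1−0.70=0.30, elevated=0.61; AND[max(0, a+b−1)] → w = 0.00
Rules with consequent 'normal': {R1, R2} → strengths 0.46, 0.11
Aggregate via t-conorm [min(1, a+b)]: 0.57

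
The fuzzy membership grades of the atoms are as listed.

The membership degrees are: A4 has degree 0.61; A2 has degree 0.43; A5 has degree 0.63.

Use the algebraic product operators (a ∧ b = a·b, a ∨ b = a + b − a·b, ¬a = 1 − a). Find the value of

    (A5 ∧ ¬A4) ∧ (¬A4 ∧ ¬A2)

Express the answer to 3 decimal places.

0.055

¬A4 = 1 − 0.6100 = 0.3900
A5 ∧ ¬A4 = a·b on (0.6300, 0.3900) = 0.2457
¬A4 = 1 − 0.6100 = 0.3900
¬A2 = 1 − 0.4300 = 0.5700
¬A4 ∧ ¬A2 = a·b on (0.3900, 0.5700) = 0.2223
(A5 ∧ ¬A4) ∧ (¬A4 ∧ ¬A2) = a·b on (0.2457, 0.2223) = 0.0546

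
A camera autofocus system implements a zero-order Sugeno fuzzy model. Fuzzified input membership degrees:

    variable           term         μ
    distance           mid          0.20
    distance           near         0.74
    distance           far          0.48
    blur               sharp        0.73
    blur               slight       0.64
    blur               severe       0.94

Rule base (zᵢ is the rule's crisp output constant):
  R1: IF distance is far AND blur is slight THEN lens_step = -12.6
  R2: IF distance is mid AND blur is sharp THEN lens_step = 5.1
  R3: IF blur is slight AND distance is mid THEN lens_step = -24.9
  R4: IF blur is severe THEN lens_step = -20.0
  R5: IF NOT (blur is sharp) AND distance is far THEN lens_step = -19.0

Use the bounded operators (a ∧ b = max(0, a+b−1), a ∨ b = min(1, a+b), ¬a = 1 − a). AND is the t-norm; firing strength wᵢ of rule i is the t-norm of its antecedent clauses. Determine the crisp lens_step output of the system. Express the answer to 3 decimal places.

-19.162

R1 (z=-12.6): far=0.48, slight=0.64; AND[max(0, a+b−1)] → w = 0.12
R2 (z=5.1): mid=0.20, sharp=0.73; AND[max(0, a+b−1)] → w = 0.00
R3 (z=-24.9): slight=0.64, mid=0.20; AND[max(0, a+b−1)] → w = 0.00
R4 (z=-20.0): severe=0.94 → w = 0.94
R5 (z=-19.0): ¬sharp=1−0.73=0.27, far=0.48; AND[max(0, a+b−1)] → w = 0.00
Weighted average = (0.12·-12.6 + 0.00·5.1 + 0.00·-24.9 + 0.94·-20.0 + 0.00·-19.0) / (0.12 + 0.00 + 0.00 + 0.94 + 0.00)
  = -20.3120 / 1.0600 = -19.162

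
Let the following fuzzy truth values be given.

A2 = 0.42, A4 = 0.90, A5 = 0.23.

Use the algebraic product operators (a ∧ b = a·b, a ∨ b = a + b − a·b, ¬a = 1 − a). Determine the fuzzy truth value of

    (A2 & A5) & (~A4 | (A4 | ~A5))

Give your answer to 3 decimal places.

A2 & A5 = a·b on (0.4200, 0.2300) = 0.0966
~A4 = 1 − 0.9000 = 0.1000
~A5 = 1 − 0.2300 = 0.7700
A4 | ~A5 = a + b − a·b on (0.9000, 0.7700) = 0.9770
~A4 | (A4 | ~A5) = a + b − a·b on (0.1000, 0.9770) = 0.9793
(A2 & A5) & (~A4 | (A4 | ~A5)) = a·b on (0.0966, 0.9793) = 0.0946

0.095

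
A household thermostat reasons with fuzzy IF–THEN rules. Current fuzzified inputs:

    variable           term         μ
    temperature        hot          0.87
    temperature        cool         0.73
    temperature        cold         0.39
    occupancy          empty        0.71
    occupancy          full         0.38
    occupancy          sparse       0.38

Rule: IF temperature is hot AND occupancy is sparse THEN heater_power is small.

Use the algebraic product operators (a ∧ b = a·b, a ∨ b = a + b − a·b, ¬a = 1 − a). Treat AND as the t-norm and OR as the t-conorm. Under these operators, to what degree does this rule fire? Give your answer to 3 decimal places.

0.331

firing strength: hot=0.87, sparse=0.38; AND[a·b] → w = 0.3306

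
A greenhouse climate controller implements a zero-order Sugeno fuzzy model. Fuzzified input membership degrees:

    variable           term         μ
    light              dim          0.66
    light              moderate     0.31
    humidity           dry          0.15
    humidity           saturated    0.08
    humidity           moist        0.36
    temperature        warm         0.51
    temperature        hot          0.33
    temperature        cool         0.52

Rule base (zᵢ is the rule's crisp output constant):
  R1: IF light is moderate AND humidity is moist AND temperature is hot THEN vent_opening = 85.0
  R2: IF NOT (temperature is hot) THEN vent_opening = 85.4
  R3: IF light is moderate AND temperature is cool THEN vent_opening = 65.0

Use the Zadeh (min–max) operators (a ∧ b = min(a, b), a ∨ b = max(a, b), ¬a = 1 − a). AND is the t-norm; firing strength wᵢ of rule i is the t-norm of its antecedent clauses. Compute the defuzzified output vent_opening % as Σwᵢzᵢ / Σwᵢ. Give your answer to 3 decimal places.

R1 (z=85.0): moderate=0.31, moist=0.36, hot=0.33; AND[min(a, b)] → w = 0.31
R2 (z=85.4): ¬hot=1−0.33=0.67 → w = 0.67
R3 (z=65.0): moderate=0.31, cool=0.52; AND[min(a, b)] → w = 0.31
Weighted average = (0.31·85.0 + 0.67·85.4 + 0.31·65.0) / (0.31 + 0.67 + 0.31)
  = 103.7180 / 1.2900 = 80.402

80.402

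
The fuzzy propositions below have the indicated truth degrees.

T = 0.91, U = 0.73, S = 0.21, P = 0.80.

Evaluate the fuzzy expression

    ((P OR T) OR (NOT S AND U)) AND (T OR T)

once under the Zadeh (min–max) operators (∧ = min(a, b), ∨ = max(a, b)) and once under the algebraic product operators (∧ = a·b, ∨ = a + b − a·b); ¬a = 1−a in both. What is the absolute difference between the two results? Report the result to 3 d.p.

Under Zadeh (min–max):
  P OR T = max(a, b) on (0.80, 0.91) = 0.91
  NOT S = 1 − 0.21 = 0.79
  NOT S AND U = min(a, b) on (0.79, 0.73) = 0.73
  (P OR T) OR (NOT S AND U) = max(a, b) on (0.91, 0.73) = 0.91
  T OR T = max(a, b) on (0.91, 0.91) = 0.91
  ((P OR T) OR (NOT S AND U)) AND (T OR T) = min(a, b) on (0.91, 0.91) = 0.91
  → value = 0.9100
Under algebraic product:
  P OR T = a + b − a·b on (0.8000, 0.9100) = 0.9820
  NOT S = 1 − 0.2100 = 0.7900
  NOT S AND U = a·b on (0.7900, 0.7300) = 0.5767
  (P OR T) OR (NOT S AND U) = a + b − a·b on (0.9820, 0.5767) = 0.9924
  T OR T = a + b − a·b on (0.9100, 0.9100) = 0.9919
  ((P OR T) OR (NOT S AND U)) AND (T OR T) = a·b on (0.9924, 0.9919) = 0.9843
  → value = 0.9843
|0.9100 − 0.9843| = 0.074

0.074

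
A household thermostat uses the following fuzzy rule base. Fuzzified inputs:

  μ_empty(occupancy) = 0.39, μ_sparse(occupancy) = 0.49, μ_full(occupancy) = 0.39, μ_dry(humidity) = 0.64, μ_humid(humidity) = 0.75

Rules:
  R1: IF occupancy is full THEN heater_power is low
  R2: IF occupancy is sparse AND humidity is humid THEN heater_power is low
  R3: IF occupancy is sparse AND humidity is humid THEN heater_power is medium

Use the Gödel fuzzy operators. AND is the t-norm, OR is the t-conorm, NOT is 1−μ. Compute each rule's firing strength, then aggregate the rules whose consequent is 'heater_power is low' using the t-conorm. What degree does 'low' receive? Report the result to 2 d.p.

0.49

R1: full=0.39 → w = 0.39
R2: sparse=0.49, humid=0.75; AND[min(a, b)] → w = 0.49
R3: sparse=0.49, humid=0.75; AND[min(a, b)] → w = 0.49
Rules with consequent 'low': {R1, R2} → strengths 0.39, 0.49
Aggregate via t-conorm [max(a, b)]: 0.49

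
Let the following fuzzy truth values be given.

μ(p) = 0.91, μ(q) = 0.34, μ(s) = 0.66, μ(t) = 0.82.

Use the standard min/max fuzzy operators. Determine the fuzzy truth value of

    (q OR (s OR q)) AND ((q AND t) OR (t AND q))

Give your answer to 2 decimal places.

0.34

s OR q = max(a, b) on (0.66, 0.34) = 0.66
q OR (s OR q) = max(a, b) on (0.34, 0.66) = 0.66
q AND t = min(a, b) on (0.34, 0.82) = 0.34
t AND q = min(a, b) on (0.82, 0.34) = 0.34
(q AND t) OR (t AND q) = max(a, b) on (0.34, 0.34) = 0.34
(q OR (s OR q)) AND ((q AND t) OR (t AND q)) = min(a, b) on (0.66, 0.34) = 0.34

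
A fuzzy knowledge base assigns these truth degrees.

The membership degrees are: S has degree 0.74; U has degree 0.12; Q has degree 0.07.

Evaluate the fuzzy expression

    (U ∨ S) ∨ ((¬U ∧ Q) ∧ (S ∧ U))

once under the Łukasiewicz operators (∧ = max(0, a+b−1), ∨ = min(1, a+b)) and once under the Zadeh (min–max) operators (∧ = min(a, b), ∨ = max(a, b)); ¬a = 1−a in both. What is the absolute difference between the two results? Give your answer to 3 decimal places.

Under Łukasiewicz:
  U ∨ S = min(1, a+b) on (0.12, 0.74) = 0.86
  ¬U = 1 − 0.12 = 0.88
  ¬U ∧ Q = max(0, a+b−1) on (0.88, 0.07) = 0.00
  S ∧ U = max(0, a+b−1) on (0.74, 0.12) = 0.00
  (¬U ∧ Q) ∧ (S ∧ U) = max(0, a+b−1) on (0.00, 0.00) = 0.00
  (U ∨ S) ∨ ((¬U ∧ Q) ∧ (S ∧ U)) = min(1, a+b) on (0.86, 0.00) = 0.86
  → value = 0.8600
Under Zadeh (min–max):
  U ∨ S = max(a, b) on (0.12, 0.74) = 0.74
  ¬U = 1 − 0.12 = 0.88
  ¬U ∧ Q = min(a, b) on (0.88, 0.07) = 0.07
  S ∧ U = min(a, b) on (0.74, 0.12) = 0.12
  (¬U ∧ Q) ∧ (S ∧ U) = min(a, b) on (0.07, 0.12) = 0.07
  (U ∨ S) ∨ ((¬U ∧ Q) ∧ (S ∧ U)) = max(a, b) on (0.74, 0.07) = 0.74
  → value = 0.7400
|0.8600 − 0.7400| = 0.120

0.120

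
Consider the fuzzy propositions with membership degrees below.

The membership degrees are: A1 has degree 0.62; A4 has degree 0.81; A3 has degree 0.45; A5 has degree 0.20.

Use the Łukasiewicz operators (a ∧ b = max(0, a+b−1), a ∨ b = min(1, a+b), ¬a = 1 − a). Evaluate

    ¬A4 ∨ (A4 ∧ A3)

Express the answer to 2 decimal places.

0.45

¬A4 = 1 − 0.81 = 0.19
A4 ∧ A3 = max(0, a+b−1) on (0.81, 0.45) = 0.26
¬A4 ∨ (A4 ∧ A3) = min(1, a+b) on (0.19, 0.26) = 0.45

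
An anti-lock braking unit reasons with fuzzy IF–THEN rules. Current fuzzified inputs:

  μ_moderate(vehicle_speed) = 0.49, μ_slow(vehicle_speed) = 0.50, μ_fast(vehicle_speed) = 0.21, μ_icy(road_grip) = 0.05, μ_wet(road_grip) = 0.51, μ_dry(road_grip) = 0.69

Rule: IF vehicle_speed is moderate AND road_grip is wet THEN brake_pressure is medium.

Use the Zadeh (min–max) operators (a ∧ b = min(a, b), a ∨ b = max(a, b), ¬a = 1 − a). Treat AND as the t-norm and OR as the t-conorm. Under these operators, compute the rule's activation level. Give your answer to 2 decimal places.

0.49

firing strength: moderate=0.49, wet=0.51; AND[min(a, b)] → w = 0.49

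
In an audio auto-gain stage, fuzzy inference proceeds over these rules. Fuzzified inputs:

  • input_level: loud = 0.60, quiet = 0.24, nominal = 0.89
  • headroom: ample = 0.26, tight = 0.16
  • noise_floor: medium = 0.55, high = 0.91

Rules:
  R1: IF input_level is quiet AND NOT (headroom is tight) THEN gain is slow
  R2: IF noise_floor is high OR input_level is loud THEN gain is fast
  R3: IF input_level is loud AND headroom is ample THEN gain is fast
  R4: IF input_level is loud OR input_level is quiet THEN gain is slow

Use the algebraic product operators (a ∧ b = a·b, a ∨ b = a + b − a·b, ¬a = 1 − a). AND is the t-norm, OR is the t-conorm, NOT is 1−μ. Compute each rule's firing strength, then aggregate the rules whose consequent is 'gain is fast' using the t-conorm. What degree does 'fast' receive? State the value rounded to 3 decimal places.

R1: quiet=0.24, ¬tight=1−0.16=0.84; AND[a·b] → w = 0.2016
R2: high=0.91, loud=0.60; OR[a + b − a·b] → w = 0.9640
R3: loud=0.60, ample=0.26; AND[a·b] → w = 0.1560
R4: loud=0.60, quiet=0.24; OR[a + b − a·b] → w = 0.6960
Rules with consequent 'fast': {R2, R3} → strengths 0.9640, 0.1560
Aggregate via t-conorm [a + b − a·b]: 0.9696

0.970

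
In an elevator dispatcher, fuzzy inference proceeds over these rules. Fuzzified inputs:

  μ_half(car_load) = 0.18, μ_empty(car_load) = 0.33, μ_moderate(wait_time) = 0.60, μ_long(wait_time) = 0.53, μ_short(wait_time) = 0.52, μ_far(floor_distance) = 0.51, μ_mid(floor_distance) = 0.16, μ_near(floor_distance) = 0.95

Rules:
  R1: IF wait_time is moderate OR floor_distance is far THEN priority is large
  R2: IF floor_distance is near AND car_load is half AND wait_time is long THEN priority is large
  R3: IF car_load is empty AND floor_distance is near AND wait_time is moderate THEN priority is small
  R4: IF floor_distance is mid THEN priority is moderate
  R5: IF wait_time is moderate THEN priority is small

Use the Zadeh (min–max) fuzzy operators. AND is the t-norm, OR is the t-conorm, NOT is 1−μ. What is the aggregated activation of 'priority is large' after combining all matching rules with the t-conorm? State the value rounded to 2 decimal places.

0.60

R1: moderate=0.60, far=0.51; OR[max(a, b)] → w = 0.60
R2: near=0.95, half=0.18, long=0.53; AND[min(a, b)] → w = 0.18
R3: empty=0.33, near=0.95, moderate=0.60; AND[min(a, b)] → w = 0.33
R4: mid=0.16 → w = 0.16
R5: moderate=0.60 → w = 0.60
Rules with consequent 'large': {R1, R2} → strengths 0.60, 0.18
Aggregate via t-conorm [max(a, b)]: 0.60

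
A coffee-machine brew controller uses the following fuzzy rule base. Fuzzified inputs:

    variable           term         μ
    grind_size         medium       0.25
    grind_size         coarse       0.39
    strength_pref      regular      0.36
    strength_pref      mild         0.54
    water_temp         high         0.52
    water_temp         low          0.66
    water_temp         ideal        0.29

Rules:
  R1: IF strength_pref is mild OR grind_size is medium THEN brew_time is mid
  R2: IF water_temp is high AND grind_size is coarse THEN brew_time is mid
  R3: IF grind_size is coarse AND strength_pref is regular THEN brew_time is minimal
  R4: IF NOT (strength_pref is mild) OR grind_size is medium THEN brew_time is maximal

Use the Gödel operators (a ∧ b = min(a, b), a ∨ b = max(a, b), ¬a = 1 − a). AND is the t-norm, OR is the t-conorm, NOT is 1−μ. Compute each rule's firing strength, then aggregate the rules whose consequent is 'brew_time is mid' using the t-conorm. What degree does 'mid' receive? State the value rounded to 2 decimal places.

0.54

R1: mild=0.54, medium=0.25; OR[max(a, b)] → w = 0.54
R2: high=0.52, coarse=0.39; AND[min(a, b)] → w = 0.39
R3: coarse=0.39, regular=0.36; AND[min(a, b)] → w = 0.36
R4: ¬mild=1−0.54=0.46, medium=0.25; OR[max(a, b)] → w = 0.46
Rules with consequent 'mid': {R1, R2} → strengths 0.54, 0.39
Aggregate via t-conorm [max(a, b)]: 0.54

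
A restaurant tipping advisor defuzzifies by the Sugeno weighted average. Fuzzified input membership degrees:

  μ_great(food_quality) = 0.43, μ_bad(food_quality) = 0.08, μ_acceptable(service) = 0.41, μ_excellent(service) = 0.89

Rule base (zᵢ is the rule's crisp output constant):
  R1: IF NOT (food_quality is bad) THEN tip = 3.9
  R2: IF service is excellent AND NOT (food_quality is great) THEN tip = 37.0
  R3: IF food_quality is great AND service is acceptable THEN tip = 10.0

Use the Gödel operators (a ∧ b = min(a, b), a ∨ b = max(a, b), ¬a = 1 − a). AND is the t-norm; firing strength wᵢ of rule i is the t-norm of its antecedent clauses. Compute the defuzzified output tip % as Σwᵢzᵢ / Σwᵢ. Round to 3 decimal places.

R1 (z=3.9): ¬bad=1−0.08=0.92 → w = 0.92
R2 (z=37.0): excellent=0.89, ¬great=1−0.43=0.57; AND[min(a, b)] → w = 0.57
R3 (z=10.0): great=0.43, acceptable=0.41; AND[min(a, b)] → w = 0.41
Weighted average = (0.92·3.9 + 0.57·37.0 + 0.41·10.0) / (0.92 + 0.57 + 0.41)
  = 28.7780 / 1.9000 = 15.146

15.146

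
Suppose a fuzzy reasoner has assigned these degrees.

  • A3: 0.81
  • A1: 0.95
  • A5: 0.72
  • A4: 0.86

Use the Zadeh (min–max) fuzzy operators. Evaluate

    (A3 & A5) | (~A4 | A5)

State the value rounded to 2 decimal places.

A3 & A5 = min(a, b) on (0.81, 0.72) = 0.72
~A4 = 1 − 0.86 = 0.14
~A4 | A5 = max(a, b) on (0.14, 0.72) = 0.72
(A3 & A5) | (~A4 | A5) = max(a, b) on (0.72, 0.72) = 0.72

0.72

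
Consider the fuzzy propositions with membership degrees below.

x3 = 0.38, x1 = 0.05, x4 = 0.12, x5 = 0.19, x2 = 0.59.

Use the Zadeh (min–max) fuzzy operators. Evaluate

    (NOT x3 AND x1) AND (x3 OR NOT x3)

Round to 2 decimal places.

0.05

NOT x3 = 1 − 0.38 = 0.62
NOT x3 AND x1 = min(a, b) on (0.62, 0.05) = 0.05
NOT x3 = 1 − 0.38 = 0.62
x3 OR NOT x3 = max(a, b) on (0.38, 0.62) = 0.62
(NOT x3 AND x1) AND (x3 OR NOT x3) = min(a, b) on (0.05, 0.62) = 0.05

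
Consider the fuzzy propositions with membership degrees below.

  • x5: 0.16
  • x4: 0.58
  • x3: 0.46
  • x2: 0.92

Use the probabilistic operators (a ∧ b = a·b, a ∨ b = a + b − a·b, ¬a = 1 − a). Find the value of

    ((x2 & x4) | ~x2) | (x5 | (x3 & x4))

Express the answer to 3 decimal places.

x2 & x4 = a·b on (0.9200, 0.5800) = 0.5336
~x2 = 1 − 0.9200 = 0.0800
(x2 & x4) | ~x2 = a + b − a·b on (0.5336, 0.0800) = 0.5709
x3 & x4 = a·b on (0.4600, 0.5800) = 0.2668
x5 | (x3 & x4) = a + b − a·b on (0.1600, 0.2668) = 0.3841
((x2 & x4) | ~x2) | (x5 | (x3 & x4)) = a + b − a·b on (0.5709, 0.3841) = 0.7357

0.736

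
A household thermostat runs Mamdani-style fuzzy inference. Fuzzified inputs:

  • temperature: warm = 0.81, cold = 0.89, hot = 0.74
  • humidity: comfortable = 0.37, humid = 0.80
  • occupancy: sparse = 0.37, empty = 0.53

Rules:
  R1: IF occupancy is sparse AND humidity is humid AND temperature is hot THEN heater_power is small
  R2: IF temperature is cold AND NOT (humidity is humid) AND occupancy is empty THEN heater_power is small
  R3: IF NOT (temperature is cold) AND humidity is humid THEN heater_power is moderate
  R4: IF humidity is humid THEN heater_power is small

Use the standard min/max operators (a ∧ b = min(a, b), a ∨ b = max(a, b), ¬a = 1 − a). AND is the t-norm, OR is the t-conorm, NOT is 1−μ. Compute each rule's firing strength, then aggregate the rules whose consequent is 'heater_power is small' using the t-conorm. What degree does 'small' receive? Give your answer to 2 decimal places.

0.80

R1: sparse=0.37, humid=0.80, hot=0.74; AND[min(a, b)] → w = 0.37
R2: cold=0.89, ¬humid=1−0.80=0.20, empty=0.53; AND[min(a, b)] → w = 0.20
R3: ¬cold=1−0.89=0.11, humid=0.80; AND[min(a, b)] → w = 0.11
R4: humid=0.80 → w = 0.80
Rules with consequent 'small': {R1, R2, R4} → strengths 0.37, 0.20, 0.80
Aggregate via t-conorm [max(a, b)]: 0.80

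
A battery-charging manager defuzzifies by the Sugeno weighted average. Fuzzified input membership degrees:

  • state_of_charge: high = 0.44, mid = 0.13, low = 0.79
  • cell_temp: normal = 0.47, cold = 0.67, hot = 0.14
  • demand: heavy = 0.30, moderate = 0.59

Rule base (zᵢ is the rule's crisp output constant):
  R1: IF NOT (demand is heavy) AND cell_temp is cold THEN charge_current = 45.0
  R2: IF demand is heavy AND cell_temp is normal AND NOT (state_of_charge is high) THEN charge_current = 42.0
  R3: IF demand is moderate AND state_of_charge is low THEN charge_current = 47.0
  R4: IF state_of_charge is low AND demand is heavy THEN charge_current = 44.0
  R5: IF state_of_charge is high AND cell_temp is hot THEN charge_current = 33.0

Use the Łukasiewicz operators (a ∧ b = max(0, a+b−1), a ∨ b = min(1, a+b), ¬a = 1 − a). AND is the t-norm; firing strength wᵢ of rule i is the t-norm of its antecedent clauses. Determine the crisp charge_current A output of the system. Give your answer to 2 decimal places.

R1 (z=45.0): ¬heavy=1−0.30=0.70, cold=0.67; AND[max(0, a+b−1)] → w = 0.37
R2 (z=42.0): heavy=0.30, normal=0.47, ¬high=1−0.44=0.56; AND[max(0, a+b−1)] → w = 0.00
R3 (z=47.0): moderate=0.59, low=0.79; AND[max(0, a+b−1)] → w = 0.38
R4 (z=44.0): low=0.79, heavy=0.30; AND[max(0, a+b−1)] → w = 0.09
R5 (z=33.0): high=0.44, hot=0.14; AND[max(0, a+b−1)] → w = 0.00
Weighted average = (0.37·45.0 + 0.00·42.0 + 0.38·47.0 + 0.09·44.0 + 0.00·33.0) / (0.37 + 0.00 + 0.38 + 0.09 + 0.00)
  = 38.4700 / 0.8400 = 45.80

45.80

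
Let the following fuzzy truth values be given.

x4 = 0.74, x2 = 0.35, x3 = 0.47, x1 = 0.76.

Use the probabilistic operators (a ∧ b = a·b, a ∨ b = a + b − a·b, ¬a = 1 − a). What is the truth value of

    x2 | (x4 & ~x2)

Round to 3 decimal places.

0.663

~x2 = 1 − 0.3500 = 0.6500
x4 & ~x2 = a·b on (0.7400, 0.6500) = 0.4810
x2 | (x4 & ~x2) = a + b − a·b on (0.3500, 0.4810) = 0.6626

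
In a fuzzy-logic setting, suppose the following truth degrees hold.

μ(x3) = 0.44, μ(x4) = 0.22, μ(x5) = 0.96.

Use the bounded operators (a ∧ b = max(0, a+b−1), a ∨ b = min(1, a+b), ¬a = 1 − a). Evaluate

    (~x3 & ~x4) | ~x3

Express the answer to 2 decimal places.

~x3 = 1 − 0.44 = 0.56
~x4 = 1 − 0.22 = 0.78
~x3 & ~x4 = max(0, a+b−1) on (0.56, 0.78) = 0.34
~x3 = 1 − 0.44 = 0.56
(~x3 & ~x4) | ~x3 = min(1, a+b) on (0.34, 0.56) = 0.90

0.90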